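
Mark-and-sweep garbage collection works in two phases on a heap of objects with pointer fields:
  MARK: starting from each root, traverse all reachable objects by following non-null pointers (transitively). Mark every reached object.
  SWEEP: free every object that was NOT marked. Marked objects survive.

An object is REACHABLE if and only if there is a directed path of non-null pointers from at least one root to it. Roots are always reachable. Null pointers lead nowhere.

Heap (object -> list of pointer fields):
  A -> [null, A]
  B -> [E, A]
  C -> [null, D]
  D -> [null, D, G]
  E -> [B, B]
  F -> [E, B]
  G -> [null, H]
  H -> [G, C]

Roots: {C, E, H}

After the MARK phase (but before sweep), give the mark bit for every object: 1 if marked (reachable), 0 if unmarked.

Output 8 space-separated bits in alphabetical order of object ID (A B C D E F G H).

Answer: 1 1 1 1 1 0 1 1

Derivation:
Roots: C E H
Mark C: refs=null D, marked=C
Mark E: refs=B B, marked=C E
Mark H: refs=G C, marked=C E H
Mark D: refs=null D G, marked=C D E H
Mark B: refs=E A, marked=B C D E H
Mark G: refs=null H, marked=B C D E G H
Mark A: refs=null A, marked=A B C D E G H
Unmarked (collected): F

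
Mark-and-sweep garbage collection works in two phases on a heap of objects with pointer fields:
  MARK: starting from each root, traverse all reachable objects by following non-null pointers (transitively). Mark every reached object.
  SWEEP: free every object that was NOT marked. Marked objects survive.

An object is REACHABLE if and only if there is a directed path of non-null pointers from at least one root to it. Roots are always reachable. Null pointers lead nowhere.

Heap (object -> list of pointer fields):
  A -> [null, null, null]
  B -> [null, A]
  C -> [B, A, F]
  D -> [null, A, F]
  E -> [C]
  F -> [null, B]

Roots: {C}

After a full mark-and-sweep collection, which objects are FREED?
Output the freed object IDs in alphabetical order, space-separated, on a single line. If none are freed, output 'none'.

Answer: D E

Derivation:
Roots: C
Mark C: refs=B A F, marked=C
Mark B: refs=null A, marked=B C
Mark A: refs=null null null, marked=A B C
Mark F: refs=null B, marked=A B C F
Unmarked (collected): D E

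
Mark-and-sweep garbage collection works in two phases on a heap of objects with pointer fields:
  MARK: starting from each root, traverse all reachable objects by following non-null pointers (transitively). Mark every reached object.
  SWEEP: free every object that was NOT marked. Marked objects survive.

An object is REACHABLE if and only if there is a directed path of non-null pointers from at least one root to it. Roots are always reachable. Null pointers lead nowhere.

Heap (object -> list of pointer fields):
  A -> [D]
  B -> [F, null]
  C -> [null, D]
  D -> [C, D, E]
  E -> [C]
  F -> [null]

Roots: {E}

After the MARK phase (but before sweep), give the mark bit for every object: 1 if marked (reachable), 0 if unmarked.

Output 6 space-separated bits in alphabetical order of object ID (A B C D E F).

Answer: 0 0 1 1 1 0

Derivation:
Roots: E
Mark E: refs=C, marked=E
Mark C: refs=null D, marked=C E
Mark D: refs=C D E, marked=C D E
Unmarked (collected): A B F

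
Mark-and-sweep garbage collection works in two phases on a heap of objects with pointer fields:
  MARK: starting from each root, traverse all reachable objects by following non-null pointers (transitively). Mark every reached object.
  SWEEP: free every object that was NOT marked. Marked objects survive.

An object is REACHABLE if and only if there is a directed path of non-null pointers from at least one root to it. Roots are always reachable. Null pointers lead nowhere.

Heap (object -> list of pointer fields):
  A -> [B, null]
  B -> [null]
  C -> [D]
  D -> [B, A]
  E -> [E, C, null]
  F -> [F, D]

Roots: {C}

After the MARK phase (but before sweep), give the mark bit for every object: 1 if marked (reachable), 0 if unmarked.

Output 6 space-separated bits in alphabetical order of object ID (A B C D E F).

Answer: 1 1 1 1 0 0

Derivation:
Roots: C
Mark C: refs=D, marked=C
Mark D: refs=B A, marked=C D
Mark B: refs=null, marked=B C D
Mark A: refs=B null, marked=A B C D
Unmarked (collected): E F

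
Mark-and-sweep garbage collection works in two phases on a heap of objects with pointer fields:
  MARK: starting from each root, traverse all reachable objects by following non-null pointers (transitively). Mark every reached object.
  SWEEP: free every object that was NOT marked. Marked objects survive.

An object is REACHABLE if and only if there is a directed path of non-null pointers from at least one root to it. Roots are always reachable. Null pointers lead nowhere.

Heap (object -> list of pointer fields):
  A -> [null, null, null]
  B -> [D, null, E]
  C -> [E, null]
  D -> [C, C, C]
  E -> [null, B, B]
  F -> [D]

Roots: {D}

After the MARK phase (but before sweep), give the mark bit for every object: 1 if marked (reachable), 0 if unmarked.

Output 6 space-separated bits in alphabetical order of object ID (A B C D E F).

Answer: 0 1 1 1 1 0

Derivation:
Roots: D
Mark D: refs=C C C, marked=D
Mark C: refs=E null, marked=C D
Mark E: refs=null B B, marked=C D E
Mark B: refs=D null E, marked=B C D E
Unmarked (collected): A F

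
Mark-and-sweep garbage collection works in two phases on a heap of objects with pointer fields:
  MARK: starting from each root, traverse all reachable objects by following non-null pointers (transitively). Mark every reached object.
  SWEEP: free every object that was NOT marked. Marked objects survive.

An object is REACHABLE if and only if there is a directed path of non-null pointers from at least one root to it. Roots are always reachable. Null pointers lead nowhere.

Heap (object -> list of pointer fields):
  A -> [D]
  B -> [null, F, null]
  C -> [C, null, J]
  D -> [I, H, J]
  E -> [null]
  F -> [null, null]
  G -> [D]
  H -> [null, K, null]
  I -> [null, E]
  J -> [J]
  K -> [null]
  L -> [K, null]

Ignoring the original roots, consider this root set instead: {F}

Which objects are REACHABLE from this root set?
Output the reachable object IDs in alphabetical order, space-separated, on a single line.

Roots: F
Mark F: refs=null null, marked=F
Unmarked (collected): A B C D E G H I J K L

Answer: F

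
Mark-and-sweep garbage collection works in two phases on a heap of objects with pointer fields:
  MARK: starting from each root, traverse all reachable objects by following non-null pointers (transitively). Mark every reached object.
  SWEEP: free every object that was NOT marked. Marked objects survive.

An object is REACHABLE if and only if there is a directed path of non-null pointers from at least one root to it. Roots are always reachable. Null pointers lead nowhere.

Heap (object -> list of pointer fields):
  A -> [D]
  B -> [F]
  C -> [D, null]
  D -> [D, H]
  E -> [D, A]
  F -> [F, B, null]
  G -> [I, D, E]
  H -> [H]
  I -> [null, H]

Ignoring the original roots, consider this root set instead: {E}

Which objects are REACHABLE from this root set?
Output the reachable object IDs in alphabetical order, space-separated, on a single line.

Roots: E
Mark E: refs=D A, marked=E
Mark D: refs=D H, marked=D E
Mark A: refs=D, marked=A D E
Mark H: refs=H, marked=A D E H
Unmarked (collected): B C F G I

Answer: A D E H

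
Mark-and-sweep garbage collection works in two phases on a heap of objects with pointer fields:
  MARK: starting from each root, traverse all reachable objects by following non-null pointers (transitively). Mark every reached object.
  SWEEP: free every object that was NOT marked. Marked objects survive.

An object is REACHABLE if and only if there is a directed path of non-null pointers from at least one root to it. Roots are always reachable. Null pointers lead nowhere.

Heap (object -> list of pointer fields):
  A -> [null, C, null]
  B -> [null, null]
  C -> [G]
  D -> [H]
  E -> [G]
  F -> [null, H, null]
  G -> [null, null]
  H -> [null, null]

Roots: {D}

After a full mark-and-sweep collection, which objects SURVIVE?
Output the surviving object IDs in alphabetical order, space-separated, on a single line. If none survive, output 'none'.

Roots: D
Mark D: refs=H, marked=D
Mark H: refs=null null, marked=D H
Unmarked (collected): A B C E F G

Answer: D H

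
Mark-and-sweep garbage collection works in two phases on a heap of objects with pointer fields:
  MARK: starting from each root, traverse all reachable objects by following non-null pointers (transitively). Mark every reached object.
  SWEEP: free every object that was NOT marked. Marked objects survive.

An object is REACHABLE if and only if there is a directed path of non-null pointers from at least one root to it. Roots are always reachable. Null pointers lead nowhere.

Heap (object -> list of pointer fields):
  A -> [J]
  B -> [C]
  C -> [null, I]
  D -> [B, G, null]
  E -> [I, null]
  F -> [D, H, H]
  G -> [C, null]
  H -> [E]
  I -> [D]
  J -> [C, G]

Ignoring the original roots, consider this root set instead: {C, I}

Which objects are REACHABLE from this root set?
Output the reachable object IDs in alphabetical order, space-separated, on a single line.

Roots: C I
Mark C: refs=null I, marked=C
Mark I: refs=D, marked=C I
Mark D: refs=B G null, marked=C D I
Mark B: refs=C, marked=B C D I
Mark G: refs=C null, marked=B C D G I
Unmarked (collected): A E F H J

Answer: B C D G I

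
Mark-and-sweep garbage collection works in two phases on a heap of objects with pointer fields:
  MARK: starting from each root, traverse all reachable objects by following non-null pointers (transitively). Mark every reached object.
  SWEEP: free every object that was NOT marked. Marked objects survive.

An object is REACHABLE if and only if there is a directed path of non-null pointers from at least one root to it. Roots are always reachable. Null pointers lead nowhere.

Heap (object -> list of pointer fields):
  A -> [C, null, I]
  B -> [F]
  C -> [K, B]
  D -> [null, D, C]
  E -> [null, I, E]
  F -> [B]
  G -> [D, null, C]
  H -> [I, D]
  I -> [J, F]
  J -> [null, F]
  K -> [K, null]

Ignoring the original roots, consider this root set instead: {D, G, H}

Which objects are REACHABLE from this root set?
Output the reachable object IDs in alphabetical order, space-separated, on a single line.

Roots: D G H
Mark D: refs=null D C, marked=D
Mark G: refs=D null C, marked=D G
Mark H: refs=I D, marked=D G H
Mark C: refs=K B, marked=C D G H
Mark I: refs=J F, marked=C D G H I
Mark K: refs=K null, marked=C D G H I K
Mark B: refs=F, marked=B C D G H I K
Mark J: refs=null F, marked=B C D G H I J K
Mark F: refs=B, marked=B C D F G H I J K
Unmarked (collected): A E

Answer: B C D F G H I J K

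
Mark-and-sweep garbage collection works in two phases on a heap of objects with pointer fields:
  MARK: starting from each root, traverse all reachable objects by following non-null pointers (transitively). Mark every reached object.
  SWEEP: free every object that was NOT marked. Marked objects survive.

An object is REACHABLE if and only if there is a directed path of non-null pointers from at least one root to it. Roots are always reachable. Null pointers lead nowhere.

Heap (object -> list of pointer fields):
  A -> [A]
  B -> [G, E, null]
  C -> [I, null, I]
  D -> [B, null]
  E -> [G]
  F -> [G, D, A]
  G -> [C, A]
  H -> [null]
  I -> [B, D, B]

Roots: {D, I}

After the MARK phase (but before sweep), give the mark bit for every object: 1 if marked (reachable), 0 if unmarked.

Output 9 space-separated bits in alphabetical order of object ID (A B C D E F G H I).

Roots: D I
Mark D: refs=B null, marked=D
Mark I: refs=B D B, marked=D I
Mark B: refs=G E null, marked=B D I
Mark G: refs=C A, marked=B D G I
Mark E: refs=G, marked=B D E G I
Mark C: refs=I null I, marked=B C D E G I
Mark A: refs=A, marked=A B C D E G I
Unmarked (collected): F H

Answer: 1 1 1 1 1 0 1 0 1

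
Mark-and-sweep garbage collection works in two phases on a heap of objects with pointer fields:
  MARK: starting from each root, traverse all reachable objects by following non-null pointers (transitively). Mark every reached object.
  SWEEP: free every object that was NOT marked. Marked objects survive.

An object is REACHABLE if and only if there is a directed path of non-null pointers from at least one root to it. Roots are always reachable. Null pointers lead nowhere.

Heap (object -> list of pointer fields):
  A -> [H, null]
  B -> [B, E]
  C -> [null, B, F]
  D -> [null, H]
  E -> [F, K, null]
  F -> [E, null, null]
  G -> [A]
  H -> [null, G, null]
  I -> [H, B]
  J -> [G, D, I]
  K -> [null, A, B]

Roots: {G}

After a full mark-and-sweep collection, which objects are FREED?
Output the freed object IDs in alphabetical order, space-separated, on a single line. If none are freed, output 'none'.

Answer: B C D E F I J K

Derivation:
Roots: G
Mark G: refs=A, marked=G
Mark A: refs=H null, marked=A G
Mark H: refs=null G null, marked=A G H
Unmarked (collected): B C D E F I J K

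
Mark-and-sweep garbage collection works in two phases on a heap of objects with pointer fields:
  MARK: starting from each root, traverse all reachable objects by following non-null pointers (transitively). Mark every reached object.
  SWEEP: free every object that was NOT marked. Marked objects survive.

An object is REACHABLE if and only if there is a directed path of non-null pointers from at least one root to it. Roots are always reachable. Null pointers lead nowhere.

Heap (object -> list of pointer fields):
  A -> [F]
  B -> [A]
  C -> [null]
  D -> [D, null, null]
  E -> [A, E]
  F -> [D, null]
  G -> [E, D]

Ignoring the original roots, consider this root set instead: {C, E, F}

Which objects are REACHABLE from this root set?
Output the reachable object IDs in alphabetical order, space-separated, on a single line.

Roots: C E F
Mark C: refs=null, marked=C
Mark E: refs=A E, marked=C E
Mark F: refs=D null, marked=C E F
Mark A: refs=F, marked=A C E F
Mark D: refs=D null null, marked=A C D E F
Unmarked (collected): B G

Answer: A C D E F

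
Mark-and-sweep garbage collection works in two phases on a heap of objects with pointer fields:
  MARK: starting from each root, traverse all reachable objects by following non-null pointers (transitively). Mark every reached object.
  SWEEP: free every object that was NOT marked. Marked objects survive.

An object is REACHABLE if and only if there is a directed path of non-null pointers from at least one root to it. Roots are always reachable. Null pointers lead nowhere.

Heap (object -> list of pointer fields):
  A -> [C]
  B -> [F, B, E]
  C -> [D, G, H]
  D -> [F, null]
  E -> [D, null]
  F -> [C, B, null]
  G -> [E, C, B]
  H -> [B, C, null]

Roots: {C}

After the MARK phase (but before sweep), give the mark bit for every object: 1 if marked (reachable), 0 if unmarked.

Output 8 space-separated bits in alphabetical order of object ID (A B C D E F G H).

Roots: C
Mark C: refs=D G H, marked=C
Mark D: refs=F null, marked=C D
Mark G: refs=E C B, marked=C D G
Mark H: refs=B C null, marked=C D G H
Mark F: refs=C B null, marked=C D F G H
Mark E: refs=D null, marked=C D E F G H
Mark B: refs=F B E, marked=B C D E F G H
Unmarked (collected): A

Answer: 0 1 1 1 1 1 1 1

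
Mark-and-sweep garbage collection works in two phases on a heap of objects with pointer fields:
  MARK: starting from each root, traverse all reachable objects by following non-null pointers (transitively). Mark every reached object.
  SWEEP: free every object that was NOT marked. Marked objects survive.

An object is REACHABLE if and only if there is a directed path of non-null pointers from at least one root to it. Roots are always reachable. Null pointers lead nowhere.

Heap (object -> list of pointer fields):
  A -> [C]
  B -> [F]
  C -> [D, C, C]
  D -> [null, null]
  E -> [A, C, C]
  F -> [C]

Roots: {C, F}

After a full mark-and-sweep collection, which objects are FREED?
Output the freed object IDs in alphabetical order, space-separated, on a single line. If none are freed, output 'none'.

Answer: A B E

Derivation:
Roots: C F
Mark C: refs=D C C, marked=C
Mark F: refs=C, marked=C F
Mark D: refs=null null, marked=C D F
Unmarked (collected): A B E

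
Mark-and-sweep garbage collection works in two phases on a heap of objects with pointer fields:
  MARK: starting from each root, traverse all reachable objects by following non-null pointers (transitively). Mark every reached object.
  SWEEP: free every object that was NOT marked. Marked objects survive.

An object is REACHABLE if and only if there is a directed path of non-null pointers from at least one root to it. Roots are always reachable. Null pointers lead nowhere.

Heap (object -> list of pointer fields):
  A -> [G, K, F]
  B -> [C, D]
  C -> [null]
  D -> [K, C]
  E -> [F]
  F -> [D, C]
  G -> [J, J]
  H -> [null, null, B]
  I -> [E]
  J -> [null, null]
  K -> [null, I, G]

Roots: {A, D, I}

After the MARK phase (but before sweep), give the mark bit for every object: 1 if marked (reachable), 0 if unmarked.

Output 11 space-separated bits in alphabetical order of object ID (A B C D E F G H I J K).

Answer: 1 0 1 1 1 1 1 0 1 1 1

Derivation:
Roots: A D I
Mark A: refs=G K F, marked=A
Mark D: refs=K C, marked=A D
Mark I: refs=E, marked=A D I
Mark G: refs=J J, marked=A D G I
Mark K: refs=null I G, marked=A D G I K
Mark F: refs=D C, marked=A D F G I K
Mark C: refs=null, marked=A C D F G I K
Mark E: refs=F, marked=A C D E F G I K
Mark J: refs=null null, marked=A C D E F G I J K
Unmarked (collected): B H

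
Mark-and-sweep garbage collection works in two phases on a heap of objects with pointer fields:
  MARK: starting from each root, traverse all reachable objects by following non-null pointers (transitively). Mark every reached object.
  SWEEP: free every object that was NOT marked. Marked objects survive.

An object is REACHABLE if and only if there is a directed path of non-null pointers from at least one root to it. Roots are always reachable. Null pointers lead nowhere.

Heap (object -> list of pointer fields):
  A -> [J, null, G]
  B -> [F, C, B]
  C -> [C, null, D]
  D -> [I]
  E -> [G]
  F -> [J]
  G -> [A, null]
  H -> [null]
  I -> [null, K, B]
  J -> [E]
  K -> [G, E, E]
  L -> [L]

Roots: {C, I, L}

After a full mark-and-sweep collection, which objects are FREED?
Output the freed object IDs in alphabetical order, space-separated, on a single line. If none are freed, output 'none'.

Roots: C I L
Mark C: refs=C null D, marked=C
Mark I: refs=null K B, marked=C I
Mark L: refs=L, marked=C I L
Mark D: refs=I, marked=C D I L
Mark K: refs=G E E, marked=C D I K L
Mark B: refs=F C B, marked=B C D I K L
Mark G: refs=A null, marked=B C D G I K L
Mark E: refs=G, marked=B C D E G I K L
Mark F: refs=J, marked=B C D E F G I K L
Mark A: refs=J null G, marked=A B C D E F G I K L
Mark J: refs=E, marked=A B C D E F G I J K L
Unmarked (collected): H

Answer: H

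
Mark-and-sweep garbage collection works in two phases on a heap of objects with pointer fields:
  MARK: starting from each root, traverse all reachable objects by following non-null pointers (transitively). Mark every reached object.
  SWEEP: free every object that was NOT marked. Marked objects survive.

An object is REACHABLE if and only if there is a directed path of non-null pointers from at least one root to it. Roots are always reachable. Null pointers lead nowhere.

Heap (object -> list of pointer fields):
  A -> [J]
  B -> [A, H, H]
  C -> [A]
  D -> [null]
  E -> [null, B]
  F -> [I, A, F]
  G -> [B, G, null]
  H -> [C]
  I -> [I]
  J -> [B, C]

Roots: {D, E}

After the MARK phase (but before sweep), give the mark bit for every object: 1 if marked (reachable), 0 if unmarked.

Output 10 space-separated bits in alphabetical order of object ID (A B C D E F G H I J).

Answer: 1 1 1 1 1 0 0 1 0 1

Derivation:
Roots: D E
Mark D: refs=null, marked=D
Mark E: refs=null B, marked=D E
Mark B: refs=A H H, marked=B D E
Mark A: refs=J, marked=A B D E
Mark H: refs=C, marked=A B D E H
Mark J: refs=B C, marked=A B D E H J
Mark C: refs=A, marked=A B C D E H J
Unmarked (collected): F G I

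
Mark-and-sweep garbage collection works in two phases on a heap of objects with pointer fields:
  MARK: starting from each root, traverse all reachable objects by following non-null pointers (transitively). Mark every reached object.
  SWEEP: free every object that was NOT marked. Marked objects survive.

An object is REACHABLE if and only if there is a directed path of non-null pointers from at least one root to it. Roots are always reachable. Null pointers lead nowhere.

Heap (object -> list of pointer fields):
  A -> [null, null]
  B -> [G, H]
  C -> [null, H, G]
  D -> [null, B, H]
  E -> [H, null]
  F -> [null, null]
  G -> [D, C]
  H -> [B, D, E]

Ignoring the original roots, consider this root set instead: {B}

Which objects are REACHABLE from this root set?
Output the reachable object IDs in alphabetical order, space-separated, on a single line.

Answer: B C D E G H

Derivation:
Roots: B
Mark B: refs=G H, marked=B
Mark G: refs=D C, marked=B G
Mark H: refs=B D E, marked=B G H
Mark D: refs=null B H, marked=B D G H
Mark C: refs=null H G, marked=B C D G H
Mark E: refs=H null, marked=B C D E G H
Unmarked (collected): A F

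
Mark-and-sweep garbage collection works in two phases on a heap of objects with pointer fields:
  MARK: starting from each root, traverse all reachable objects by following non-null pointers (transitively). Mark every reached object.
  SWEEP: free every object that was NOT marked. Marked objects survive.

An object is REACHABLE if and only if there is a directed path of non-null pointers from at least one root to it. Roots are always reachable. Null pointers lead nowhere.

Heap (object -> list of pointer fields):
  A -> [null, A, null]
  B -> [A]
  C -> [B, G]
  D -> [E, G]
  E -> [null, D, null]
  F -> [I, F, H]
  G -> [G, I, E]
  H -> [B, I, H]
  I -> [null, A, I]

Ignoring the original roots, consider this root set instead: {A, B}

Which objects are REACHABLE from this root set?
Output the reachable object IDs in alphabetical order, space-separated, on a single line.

Roots: A B
Mark A: refs=null A null, marked=A
Mark B: refs=A, marked=A B
Unmarked (collected): C D E F G H I

Answer: A B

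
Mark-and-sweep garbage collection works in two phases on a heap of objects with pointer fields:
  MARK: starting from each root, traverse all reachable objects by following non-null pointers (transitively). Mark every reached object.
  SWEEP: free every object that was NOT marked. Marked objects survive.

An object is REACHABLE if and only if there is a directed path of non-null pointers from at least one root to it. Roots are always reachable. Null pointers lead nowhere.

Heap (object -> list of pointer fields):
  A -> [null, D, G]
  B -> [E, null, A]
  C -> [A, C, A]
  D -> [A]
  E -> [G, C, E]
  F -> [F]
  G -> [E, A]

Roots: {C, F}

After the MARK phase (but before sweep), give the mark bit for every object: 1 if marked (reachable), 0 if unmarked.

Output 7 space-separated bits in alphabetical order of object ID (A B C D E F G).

Answer: 1 0 1 1 1 1 1

Derivation:
Roots: C F
Mark C: refs=A C A, marked=C
Mark F: refs=F, marked=C F
Mark A: refs=null D G, marked=A C F
Mark D: refs=A, marked=A C D F
Mark G: refs=E A, marked=A C D F G
Mark E: refs=G C E, marked=A C D E F G
Unmarked (collected): B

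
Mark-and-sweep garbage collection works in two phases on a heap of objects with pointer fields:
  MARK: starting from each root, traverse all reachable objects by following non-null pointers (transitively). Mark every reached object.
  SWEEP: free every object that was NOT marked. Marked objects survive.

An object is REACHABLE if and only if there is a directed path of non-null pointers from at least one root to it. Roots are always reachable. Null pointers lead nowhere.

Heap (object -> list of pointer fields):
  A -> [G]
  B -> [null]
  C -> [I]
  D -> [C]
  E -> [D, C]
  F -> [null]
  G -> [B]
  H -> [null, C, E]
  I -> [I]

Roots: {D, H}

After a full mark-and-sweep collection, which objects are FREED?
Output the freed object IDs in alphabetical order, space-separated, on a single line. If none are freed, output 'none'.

Roots: D H
Mark D: refs=C, marked=D
Mark H: refs=null C E, marked=D H
Mark C: refs=I, marked=C D H
Mark E: refs=D C, marked=C D E H
Mark I: refs=I, marked=C D E H I
Unmarked (collected): A B F G

Answer: A B F G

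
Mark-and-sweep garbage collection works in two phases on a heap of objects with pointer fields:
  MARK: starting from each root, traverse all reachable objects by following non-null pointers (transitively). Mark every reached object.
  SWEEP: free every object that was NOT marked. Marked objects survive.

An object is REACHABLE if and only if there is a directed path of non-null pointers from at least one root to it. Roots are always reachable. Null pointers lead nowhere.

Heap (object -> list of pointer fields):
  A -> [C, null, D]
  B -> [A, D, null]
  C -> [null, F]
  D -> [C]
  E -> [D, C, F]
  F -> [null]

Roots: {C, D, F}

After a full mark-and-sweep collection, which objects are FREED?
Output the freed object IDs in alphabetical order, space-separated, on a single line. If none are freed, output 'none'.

Answer: A B E

Derivation:
Roots: C D F
Mark C: refs=null F, marked=C
Mark D: refs=C, marked=C D
Mark F: refs=null, marked=C D F
Unmarked (collected): A B E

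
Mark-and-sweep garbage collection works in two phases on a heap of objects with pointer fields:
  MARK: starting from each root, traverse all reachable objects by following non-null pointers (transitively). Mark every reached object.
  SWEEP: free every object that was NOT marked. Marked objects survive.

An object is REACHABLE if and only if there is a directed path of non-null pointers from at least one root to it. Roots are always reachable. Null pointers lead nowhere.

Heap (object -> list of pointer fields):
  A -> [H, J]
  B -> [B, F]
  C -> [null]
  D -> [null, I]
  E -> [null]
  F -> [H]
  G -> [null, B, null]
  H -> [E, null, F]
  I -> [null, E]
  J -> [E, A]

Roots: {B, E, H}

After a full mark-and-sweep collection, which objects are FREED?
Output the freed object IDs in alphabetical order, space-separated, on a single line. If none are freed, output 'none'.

Answer: A C D G I J

Derivation:
Roots: B E H
Mark B: refs=B F, marked=B
Mark E: refs=null, marked=B E
Mark H: refs=E null F, marked=B E H
Mark F: refs=H, marked=B E F H
Unmarked (collected): A C D G I J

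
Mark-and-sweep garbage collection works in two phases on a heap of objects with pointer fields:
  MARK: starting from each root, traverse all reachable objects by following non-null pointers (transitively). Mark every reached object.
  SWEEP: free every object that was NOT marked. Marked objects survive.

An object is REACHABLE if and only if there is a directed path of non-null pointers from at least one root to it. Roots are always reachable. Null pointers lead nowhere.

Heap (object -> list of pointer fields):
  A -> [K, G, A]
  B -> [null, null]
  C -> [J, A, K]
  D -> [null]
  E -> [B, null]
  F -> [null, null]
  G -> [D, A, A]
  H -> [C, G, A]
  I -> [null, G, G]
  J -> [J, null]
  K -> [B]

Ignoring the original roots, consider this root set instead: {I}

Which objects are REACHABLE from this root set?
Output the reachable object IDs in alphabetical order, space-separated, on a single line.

Answer: A B D G I K

Derivation:
Roots: I
Mark I: refs=null G G, marked=I
Mark G: refs=D A A, marked=G I
Mark D: refs=null, marked=D G I
Mark A: refs=K G A, marked=A D G I
Mark K: refs=B, marked=A D G I K
Mark B: refs=null null, marked=A B D G I K
Unmarked (collected): C E F H J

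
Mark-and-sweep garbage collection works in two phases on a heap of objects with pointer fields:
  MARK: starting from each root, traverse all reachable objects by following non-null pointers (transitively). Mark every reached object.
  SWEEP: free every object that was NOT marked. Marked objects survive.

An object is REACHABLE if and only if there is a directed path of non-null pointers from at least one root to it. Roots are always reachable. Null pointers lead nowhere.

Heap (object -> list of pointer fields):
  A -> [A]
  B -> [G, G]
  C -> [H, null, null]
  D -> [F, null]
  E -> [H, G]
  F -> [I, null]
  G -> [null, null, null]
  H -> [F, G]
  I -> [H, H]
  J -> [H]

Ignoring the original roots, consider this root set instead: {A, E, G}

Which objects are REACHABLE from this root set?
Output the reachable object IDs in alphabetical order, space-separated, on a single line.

Answer: A E F G H I

Derivation:
Roots: A E G
Mark A: refs=A, marked=A
Mark E: refs=H G, marked=A E
Mark G: refs=null null null, marked=A E G
Mark H: refs=F G, marked=A E G H
Mark F: refs=I null, marked=A E F G H
Mark I: refs=H H, marked=A E F G H I
Unmarked (collected): B C D J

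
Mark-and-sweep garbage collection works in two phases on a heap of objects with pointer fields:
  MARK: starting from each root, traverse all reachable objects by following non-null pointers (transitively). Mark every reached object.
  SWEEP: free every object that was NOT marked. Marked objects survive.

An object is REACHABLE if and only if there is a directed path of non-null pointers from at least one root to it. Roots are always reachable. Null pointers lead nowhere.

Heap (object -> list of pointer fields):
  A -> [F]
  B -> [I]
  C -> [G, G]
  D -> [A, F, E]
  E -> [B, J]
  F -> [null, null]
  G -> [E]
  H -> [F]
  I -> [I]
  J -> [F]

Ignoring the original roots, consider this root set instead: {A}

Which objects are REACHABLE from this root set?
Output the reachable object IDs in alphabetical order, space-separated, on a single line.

Answer: A F

Derivation:
Roots: A
Mark A: refs=F, marked=A
Mark F: refs=null null, marked=A F
Unmarked (collected): B C D E G H I J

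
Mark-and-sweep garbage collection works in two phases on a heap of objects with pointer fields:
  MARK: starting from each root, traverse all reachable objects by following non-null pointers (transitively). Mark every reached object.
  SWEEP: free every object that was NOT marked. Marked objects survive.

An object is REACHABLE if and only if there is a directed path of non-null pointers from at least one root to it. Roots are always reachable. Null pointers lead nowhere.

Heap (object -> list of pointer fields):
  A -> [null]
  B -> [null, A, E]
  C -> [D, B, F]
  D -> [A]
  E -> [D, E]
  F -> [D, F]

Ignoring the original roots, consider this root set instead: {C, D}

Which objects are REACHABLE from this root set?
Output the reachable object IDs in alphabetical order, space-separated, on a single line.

Answer: A B C D E F

Derivation:
Roots: C D
Mark C: refs=D B F, marked=C
Mark D: refs=A, marked=C D
Mark B: refs=null A E, marked=B C D
Mark F: refs=D F, marked=B C D F
Mark A: refs=null, marked=A B C D F
Mark E: refs=D E, marked=A B C D E F
Unmarked (collected): (none)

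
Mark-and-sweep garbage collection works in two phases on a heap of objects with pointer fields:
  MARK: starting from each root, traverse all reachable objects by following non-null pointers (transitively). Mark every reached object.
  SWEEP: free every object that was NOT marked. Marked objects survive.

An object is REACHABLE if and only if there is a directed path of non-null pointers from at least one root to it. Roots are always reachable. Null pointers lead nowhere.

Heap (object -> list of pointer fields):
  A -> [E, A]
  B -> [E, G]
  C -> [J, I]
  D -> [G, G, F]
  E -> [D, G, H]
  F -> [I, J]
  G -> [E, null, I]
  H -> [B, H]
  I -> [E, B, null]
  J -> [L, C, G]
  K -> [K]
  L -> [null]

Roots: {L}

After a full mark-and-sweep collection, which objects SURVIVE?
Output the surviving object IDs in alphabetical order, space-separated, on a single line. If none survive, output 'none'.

Roots: L
Mark L: refs=null, marked=L
Unmarked (collected): A B C D E F G H I J K

Answer: L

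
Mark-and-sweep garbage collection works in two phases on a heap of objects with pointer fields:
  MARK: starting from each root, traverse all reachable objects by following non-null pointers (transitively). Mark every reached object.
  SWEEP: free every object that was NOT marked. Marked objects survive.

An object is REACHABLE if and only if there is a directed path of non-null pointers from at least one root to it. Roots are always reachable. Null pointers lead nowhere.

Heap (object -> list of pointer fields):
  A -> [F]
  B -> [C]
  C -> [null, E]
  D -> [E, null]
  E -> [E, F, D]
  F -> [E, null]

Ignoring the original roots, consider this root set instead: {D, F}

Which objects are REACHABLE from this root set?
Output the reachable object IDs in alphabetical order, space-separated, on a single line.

Roots: D F
Mark D: refs=E null, marked=D
Mark F: refs=E null, marked=D F
Mark E: refs=E F D, marked=D E F
Unmarked (collected): A B C

Answer: D E F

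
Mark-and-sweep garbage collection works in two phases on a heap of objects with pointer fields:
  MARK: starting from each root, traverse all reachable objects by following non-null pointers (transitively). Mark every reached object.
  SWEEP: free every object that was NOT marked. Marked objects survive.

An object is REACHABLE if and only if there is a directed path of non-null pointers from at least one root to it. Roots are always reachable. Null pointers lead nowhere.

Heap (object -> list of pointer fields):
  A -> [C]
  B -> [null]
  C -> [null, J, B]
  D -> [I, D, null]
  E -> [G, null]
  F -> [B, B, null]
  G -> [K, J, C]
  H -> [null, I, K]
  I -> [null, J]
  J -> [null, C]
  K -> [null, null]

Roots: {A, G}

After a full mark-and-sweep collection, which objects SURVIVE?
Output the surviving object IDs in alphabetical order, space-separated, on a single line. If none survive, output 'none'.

Roots: A G
Mark A: refs=C, marked=A
Mark G: refs=K J C, marked=A G
Mark C: refs=null J B, marked=A C G
Mark K: refs=null null, marked=A C G K
Mark J: refs=null C, marked=A C G J K
Mark B: refs=null, marked=A B C G J K
Unmarked (collected): D E F H I

Answer: A B C G J K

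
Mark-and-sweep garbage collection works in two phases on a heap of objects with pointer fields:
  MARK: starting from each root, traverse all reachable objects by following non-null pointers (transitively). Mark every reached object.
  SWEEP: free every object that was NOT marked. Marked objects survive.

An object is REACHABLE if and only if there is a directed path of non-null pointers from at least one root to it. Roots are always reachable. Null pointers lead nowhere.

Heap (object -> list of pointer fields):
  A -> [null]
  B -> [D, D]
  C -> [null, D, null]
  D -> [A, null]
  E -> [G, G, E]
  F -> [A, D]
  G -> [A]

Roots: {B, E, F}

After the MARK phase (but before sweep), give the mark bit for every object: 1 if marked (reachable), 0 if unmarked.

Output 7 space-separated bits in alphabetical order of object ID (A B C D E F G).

Roots: B E F
Mark B: refs=D D, marked=B
Mark E: refs=G G E, marked=B E
Mark F: refs=A D, marked=B E F
Mark D: refs=A null, marked=B D E F
Mark G: refs=A, marked=B D E F G
Mark A: refs=null, marked=A B D E F G
Unmarked (collected): C

Answer: 1 1 0 1 1 1 1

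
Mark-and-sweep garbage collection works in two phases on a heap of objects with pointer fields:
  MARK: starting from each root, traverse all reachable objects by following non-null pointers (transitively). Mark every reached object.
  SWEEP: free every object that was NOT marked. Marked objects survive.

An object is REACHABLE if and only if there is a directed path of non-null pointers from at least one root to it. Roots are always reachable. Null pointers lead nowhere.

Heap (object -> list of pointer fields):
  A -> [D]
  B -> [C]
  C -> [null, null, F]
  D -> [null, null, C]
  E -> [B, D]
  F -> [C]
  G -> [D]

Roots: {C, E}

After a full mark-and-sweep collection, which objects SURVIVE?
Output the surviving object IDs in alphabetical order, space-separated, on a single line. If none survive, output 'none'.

Roots: C E
Mark C: refs=null null F, marked=C
Mark E: refs=B D, marked=C E
Mark F: refs=C, marked=C E F
Mark B: refs=C, marked=B C E F
Mark D: refs=null null C, marked=B C D E F
Unmarked (collected): A G

Answer: B C D E F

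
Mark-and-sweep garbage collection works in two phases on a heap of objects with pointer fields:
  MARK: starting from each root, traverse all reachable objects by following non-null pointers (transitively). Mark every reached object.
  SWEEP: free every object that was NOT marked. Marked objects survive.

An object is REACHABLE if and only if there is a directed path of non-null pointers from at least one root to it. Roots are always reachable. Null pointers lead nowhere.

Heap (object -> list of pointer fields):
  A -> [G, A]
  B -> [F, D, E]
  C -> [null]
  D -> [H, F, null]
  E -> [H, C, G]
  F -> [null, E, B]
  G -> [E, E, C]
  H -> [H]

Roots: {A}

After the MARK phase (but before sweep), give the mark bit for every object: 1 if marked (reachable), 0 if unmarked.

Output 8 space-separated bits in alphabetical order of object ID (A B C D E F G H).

Roots: A
Mark A: refs=G A, marked=A
Mark G: refs=E E C, marked=A G
Mark E: refs=H C G, marked=A E G
Mark C: refs=null, marked=A C E G
Mark H: refs=H, marked=A C E G H
Unmarked (collected): B D F

Answer: 1 0 1 0 1 0 1 1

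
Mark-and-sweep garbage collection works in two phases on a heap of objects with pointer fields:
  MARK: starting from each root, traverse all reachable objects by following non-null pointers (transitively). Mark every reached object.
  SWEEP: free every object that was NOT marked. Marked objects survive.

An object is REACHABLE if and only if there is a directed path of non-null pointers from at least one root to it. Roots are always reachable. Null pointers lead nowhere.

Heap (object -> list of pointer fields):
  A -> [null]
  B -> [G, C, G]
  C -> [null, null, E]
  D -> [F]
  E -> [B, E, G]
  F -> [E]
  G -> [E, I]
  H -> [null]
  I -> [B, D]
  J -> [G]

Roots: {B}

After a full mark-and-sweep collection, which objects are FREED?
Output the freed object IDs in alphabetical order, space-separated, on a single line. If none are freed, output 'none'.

Answer: A H J

Derivation:
Roots: B
Mark B: refs=G C G, marked=B
Mark G: refs=E I, marked=B G
Mark C: refs=null null E, marked=B C G
Mark E: refs=B E G, marked=B C E G
Mark I: refs=B D, marked=B C E G I
Mark D: refs=F, marked=B C D E G I
Mark F: refs=E, marked=B C D E F G I
Unmarked (collected): A H J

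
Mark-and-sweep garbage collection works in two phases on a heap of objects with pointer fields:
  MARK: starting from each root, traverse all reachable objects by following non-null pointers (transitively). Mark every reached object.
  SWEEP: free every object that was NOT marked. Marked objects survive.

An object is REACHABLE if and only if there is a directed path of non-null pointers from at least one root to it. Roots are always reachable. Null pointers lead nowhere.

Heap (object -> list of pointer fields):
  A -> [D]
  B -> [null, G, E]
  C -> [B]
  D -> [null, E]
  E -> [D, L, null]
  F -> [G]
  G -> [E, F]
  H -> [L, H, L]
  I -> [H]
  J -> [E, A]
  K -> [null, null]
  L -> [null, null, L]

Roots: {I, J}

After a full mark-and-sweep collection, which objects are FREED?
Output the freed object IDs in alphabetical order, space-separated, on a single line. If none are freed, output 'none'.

Roots: I J
Mark I: refs=H, marked=I
Mark J: refs=E A, marked=I J
Mark H: refs=L H L, marked=H I J
Mark E: refs=D L null, marked=E H I J
Mark A: refs=D, marked=A E H I J
Mark L: refs=null null L, marked=A E H I J L
Mark D: refs=null E, marked=A D E H I J L
Unmarked (collected): B C F G K

Answer: B C F G K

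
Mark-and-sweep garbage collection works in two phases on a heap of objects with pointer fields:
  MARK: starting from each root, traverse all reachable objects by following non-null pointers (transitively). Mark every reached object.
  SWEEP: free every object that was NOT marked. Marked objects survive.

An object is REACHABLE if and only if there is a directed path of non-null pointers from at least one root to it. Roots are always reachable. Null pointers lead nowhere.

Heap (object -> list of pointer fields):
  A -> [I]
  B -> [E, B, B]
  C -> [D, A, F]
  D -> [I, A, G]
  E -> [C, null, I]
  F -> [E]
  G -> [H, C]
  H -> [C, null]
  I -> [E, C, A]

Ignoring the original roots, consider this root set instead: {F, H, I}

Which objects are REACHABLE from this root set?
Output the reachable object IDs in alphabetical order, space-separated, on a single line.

Answer: A C D E F G H I

Derivation:
Roots: F H I
Mark F: refs=E, marked=F
Mark H: refs=C null, marked=F H
Mark I: refs=E C A, marked=F H I
Mark E: refs=C null I, marked=E F H I
Mark C: refs=D A F, marked=C E F H I
Mark A: refs=I, marked=A C E F H I
Mark D: refs=I A G, marked=A C D E F H I
Mark G: refs=H C, marked=A C D E F G H I
Unmarked (collected): B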